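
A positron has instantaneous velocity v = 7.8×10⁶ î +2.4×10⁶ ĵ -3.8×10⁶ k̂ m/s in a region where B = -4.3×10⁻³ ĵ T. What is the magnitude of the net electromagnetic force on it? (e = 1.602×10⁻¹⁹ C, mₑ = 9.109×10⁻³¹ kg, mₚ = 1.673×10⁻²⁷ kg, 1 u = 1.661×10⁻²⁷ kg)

v×B = (-1.63×10⁴, 0, -3.35×10⁴) N/C.
F = q v×B = (1.602×10⁻¹⁹ C)·(-1.63×10⁴, 0, -3.35×10⁴) = (-2.62×10⁻¹⁵, 0, -5.37×10⁻¹⁵) N.
|F| = 5.98×10⁻¹⁵ N.

|F| ≈ 5.98×10⁻¹⁵ N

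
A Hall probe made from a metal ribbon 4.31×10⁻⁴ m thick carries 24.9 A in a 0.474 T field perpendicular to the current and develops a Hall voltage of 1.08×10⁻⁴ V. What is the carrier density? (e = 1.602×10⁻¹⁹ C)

n ≈ 1.58×10²⁷ m⁻³

From V_H = IB/(n e t), n = IB/(V_H e t).
n = (24.9)(0.474)/((1.08×10⁻⁴)(1.602×10⁻¹⁹)(4.31×10⁻⁴)) ≈ 1.58×10²⁷ m⁻³.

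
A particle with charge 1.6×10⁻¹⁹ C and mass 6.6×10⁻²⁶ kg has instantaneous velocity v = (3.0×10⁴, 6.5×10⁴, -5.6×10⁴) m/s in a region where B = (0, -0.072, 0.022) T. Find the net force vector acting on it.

F ≈ (-4.16×10⁻¹⁶, -1.06×10⁻¹⁶, -3.46×10⁻¹⁶) N

v×B = (-2600, -660, -2160) N/C.
F = q v×B = (1.6×10⁻¹⁹ C)·(-2600, -660, -2160) = (-4.16×10⁻¹⁶, -1.06×10⁻¹⁶, -3.46×10⁻¹⁶) N.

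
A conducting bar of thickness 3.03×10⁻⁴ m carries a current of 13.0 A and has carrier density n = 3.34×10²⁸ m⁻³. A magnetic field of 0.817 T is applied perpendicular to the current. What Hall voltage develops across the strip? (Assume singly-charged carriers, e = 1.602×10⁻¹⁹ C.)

V_H = IB/(n e t).
V_H = (13.0)(0.817)/((3.34×10²⁸)(1.602×10⁻¹⁹)(3.03×10⁻⁴)) ≈ 6.55×10⁻⁶ V.

V_H ≈ 6.55×10⁻⁶ V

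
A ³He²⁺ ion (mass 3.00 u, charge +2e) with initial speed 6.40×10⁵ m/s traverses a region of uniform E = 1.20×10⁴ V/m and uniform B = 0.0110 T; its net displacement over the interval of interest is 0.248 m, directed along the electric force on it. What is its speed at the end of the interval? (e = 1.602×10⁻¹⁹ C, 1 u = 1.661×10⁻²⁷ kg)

B does no work; ΔKE = |q|E d.
½mv_f² = ½mv₀² + |q|Ed = ½(4.983×10⁻²⁷)(6.40×10⁵)² + (3.204×10⁻¹⁹)(1.20×10⁴)(0.248) ≈ 1.021×10⁻¹⁵ J + 9.535×10⁻¹⁶ J ≈ 1.974×10⁻¹⁵ J.
v_f = √(2·1.974×10⁻¹⁵/4.983×10⁻²⁷) ≈ 8.90×10⁵ m/s.

v_f ≈ 8.90×10⁵ m/s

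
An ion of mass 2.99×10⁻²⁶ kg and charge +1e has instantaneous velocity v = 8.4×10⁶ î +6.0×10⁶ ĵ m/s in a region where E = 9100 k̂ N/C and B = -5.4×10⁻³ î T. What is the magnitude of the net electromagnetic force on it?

|F| ≈ 6.65×10⁻¹⁵ N

v×B = (0, 0, 3.24×10⁴) N/C.
E + v×B = (0, 0, 4.15×10⁴) N/C.
F = q(E + v×B) = (1.602×10⁻¹⁹ C)·(0, 0, 4.15×10⁴) = (0, 0, 6.65×10⁻¹⁵) N.
|F| = 6.65×10⁻¹⁵ N.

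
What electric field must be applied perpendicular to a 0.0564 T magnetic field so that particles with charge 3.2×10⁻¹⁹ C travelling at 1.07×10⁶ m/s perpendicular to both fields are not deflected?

For straight-line motion qE = qvB, so E = vB.
E = 1.07×10⁶ × 0.0564 = 6.03×10⁴ V/m.

E = 6.03×10⁴ V/m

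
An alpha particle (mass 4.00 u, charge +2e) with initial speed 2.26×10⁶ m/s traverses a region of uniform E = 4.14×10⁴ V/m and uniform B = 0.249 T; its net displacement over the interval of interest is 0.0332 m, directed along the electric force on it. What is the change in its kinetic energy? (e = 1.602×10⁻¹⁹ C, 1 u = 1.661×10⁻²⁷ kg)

The magnetic force is always ⟂ v and does no work; only the electric force changes KE.
ΔKE = F_E · d = |q|E d = (3.204×10⁻¹⁹)(4.14×10⁴)(0.0332) ≈ 4.40×10⁻¹⁶ J.

ΔKE ≈ 4.40×10⁻¹⁶ J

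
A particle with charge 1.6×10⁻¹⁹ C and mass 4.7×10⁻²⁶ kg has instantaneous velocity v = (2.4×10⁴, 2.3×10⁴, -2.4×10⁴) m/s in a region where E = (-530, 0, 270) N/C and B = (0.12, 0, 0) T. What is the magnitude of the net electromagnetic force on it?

|F| ≈ 6.15×10⁻¹⁶ N

v×B = (0, -2880, -2760) N/C.
E + v×B = (-530, -2880, -2490) N/C.
F = q(E + v×B) = (1.6×10⁻¹⁹ C)·(-530, -2880, -2490) = (-8.48×10⁻¹⁷, -4.61×10⁻¹⁶, -3.98×10⁻¹⁶) N.
|F| = 6.15×10⁻¹⁶ N.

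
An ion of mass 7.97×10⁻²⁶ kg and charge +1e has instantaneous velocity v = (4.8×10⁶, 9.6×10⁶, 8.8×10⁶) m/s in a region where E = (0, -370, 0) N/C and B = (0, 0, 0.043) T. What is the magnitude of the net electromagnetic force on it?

|F| ≈ 7.40×10⁻¹⁴ N

v×B = (4.13×10⁵, -2.06×10⁵, 0) N/C.
E + v×B = (4.13×10⁵, -2.07×10⁵, 0) N/C.
F = q(E + v×B) = (1.602×10⁻¹⁹ C)·(4.13×10⁵, -2.07×10⁵, 0) = (6.61×10⁻¹⁴, -3.31×10⁻¹⁴, 0) N.
|F| = 7.40×10⁻¹⁴ N.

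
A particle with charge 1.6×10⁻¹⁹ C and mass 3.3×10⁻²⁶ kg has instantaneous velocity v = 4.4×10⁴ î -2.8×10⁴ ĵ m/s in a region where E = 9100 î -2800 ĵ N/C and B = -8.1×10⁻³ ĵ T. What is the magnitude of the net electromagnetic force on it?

|F| ≈ 1.52×10⁻¹⁵ N

v×B = (0, 0, -356) N/C.
E + v×B = (9100, -2800, -356) N/C.
F = q(E + v×B) = (1.6×10⁻¹⁹ C)·(9100, -2800, -356) = (1.46×10⁻¹⁵, -4.48×10⁻¹⁶, -5.70×10⁻¹⁷) N.
|F| = 1.52×10⁻¹⁵ N.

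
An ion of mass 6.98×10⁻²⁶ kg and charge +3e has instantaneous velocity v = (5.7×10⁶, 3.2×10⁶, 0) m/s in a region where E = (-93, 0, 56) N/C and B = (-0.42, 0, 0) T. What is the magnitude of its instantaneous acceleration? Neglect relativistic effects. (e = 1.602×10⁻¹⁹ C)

|a| ≈ 9.25×10¹² m/s²

v×B = (0, 0, 1.34×10⁶) N/C.
E + v×B = (-93.0, 0, 1.34×10⁶) N/C.
F = q(E + v×B) = (4.806×10⁻¹⁹ C)·(-93.0, 0, 1.34×10⁶) = (-4.47×10⁻¹⁷, 0, 6.46×10⁻¹³) N.
|a| = |F|/m = 6.460×10⁻¹³/6.98×10⁻²⁶ ≈ 9.25×10¹² m/s².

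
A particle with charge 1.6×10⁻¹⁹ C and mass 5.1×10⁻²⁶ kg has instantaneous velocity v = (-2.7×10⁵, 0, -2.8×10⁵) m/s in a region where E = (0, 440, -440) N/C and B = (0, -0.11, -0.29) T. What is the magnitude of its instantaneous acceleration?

|a| ≈ 2.78×10¹¹ m/s²

v×B = (-3.08×10⁴, -7.83×10⁴, 2.97×10⁴) N/C.
E + v×B = (-3.08×10⁴, -7.79×10⁴, 2.93×10⁴) N/C.
F = q(E + v×B) = (1.6×10⁻¹⁹ C)·(-3.08×10⁴, -7.79×10⁴, 2.93×10⁴) = (-4.93×10⁻¹⁵, -1.25×10⁻¹⁴, 4.68×10⁻¹⁵) N.
|a| = |F|/m = 1.419×10⁻¹⁴/5.1×10⁻²⁶ ≈ 2.78×10¹¹ m/s².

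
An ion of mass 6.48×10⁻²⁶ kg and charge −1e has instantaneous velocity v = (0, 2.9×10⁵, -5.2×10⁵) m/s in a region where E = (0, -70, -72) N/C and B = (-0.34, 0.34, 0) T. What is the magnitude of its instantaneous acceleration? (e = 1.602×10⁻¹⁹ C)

|a| ≈ 6.64×10¹¹ m/s²

v×B = (1.77×10⁵, 1.77×10⁵, 9.86×10⁴) N/C.
E + v×B = (1.77×10⁵, 1.77×10⁵, 9.85×10⁴) N/C.
F = q(E + v×B) = (−1.602×10⁻¹⁹ C)·(1.77×10⁵, 1.77×10⁵, 9.85×10⁴) = (-2.83×10⁻¹⁴, -2.83×10⁻¹⁴, -1.58×10⁻¹⁴) N.
|a| = |F|/m = 4.305×10⁻¹⁴/6.48×10⁻²⁶ ≈ 6.64×10¹¹ m/s².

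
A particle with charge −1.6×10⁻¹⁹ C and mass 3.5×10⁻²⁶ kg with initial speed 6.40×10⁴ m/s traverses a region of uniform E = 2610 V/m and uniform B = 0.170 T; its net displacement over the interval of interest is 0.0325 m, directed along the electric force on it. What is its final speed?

B does no work; ΔKE = |q|E d.
½mv_f² = ½mv₀² + |q|Ed = ½(3.5×10⁻²⁶)(6.40×10⁴)² + (1.6×10⁻¹⁹)(2610)(0.0325) ≈ 7.168×10⁻¹⁷ J + 1.357×10⁻¹⁷ J ≈ 8.525×10⁻¹⁷ J.
v_f = √(2·8.525×10⁻¹⁷/3.5×10⁻²⁶) ≈ 6.98×10⁴ m/s.

v_f ≈ 6.98×10⁴ m/s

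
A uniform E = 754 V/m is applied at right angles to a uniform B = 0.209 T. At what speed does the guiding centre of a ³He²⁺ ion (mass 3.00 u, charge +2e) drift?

The E×B drift speed is v_d = E/B.
v_d = 754/0.209 = 3610 m/s.

v_d ≈ 3610 m/s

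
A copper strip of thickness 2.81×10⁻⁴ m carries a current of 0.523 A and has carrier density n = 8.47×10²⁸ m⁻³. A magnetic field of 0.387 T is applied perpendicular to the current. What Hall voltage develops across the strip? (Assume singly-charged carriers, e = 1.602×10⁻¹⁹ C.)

V_H ≈ 5.31×10⁻⁸ V

V_H = IB/(n e t).
V_H = (0.523)(0.387)/((8.47×10²⁸)(1.602×10⁻¹⁹)(2.81×10⁻⁴)) ≈ 5.31×10⁻⁸ V.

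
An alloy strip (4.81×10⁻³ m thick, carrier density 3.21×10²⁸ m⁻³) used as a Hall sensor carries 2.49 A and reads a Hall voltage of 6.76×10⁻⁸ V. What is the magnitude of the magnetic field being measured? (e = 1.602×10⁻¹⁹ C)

From V_H = IB/(n e t), B = V_H n e t / I.
B = (6.76×10⁻⁸)(3.21×10²⁸)(1.602×10⁻¹⁹)(4.81×10⁻³)/2.49 ≈ 0.672 T.

B ≈ 0.672 T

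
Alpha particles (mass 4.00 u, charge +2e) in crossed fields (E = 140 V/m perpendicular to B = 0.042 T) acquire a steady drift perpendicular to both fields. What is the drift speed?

The steady drift has the magnetic force balancing the electric force, so v_d = E/B.
v_d = 140/0.042 = 3300 m/s.

v_d ≈ 3300 m/s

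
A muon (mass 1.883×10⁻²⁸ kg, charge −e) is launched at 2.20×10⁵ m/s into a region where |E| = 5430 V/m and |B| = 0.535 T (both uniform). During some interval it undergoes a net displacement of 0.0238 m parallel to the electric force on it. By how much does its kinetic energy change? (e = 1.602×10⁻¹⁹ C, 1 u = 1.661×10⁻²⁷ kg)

ΔKE ≈ 2.07×10⁻¹⁷ J

The magnetic force is always ⟂ v and does no work; only the electric force changes KE.
ΔKE = F_E · d = |q|E d = (1.602×10⁻¹⁹)(5430)(0.0238) ≈ 2.07×10⁻¹⁷ J.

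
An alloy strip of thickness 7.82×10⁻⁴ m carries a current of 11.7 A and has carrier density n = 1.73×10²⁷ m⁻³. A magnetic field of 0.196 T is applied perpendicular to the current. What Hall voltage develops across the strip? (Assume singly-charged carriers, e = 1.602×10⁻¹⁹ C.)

V_H = IB/(n e t).
V_H = (11.7)(0.196)/((1.73×10²⁷)(1.602×10⁻¹⁹)(7.82×10⁻⁴)) ≈ 1.06×10⁻⁵ V.

V_H ≈ 1.06×10⁻⁵ V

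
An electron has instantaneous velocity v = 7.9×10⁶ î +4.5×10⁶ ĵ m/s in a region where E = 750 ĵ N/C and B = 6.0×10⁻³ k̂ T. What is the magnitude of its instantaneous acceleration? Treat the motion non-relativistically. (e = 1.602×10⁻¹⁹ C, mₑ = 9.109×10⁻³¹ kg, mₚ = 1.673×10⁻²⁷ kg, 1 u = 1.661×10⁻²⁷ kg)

v×B = (2.70×10⁴, -4.74×10⁴, 0) N/C.
E + v×B = (2.70×10⁴, -4.66×10⁴, 0) N/C.
F = q(E + v×B) = (−1.602×10⁻¹⁹ C)·(2.70×10⁴, -4.66×10⁴, 0) = (-4.33×10⁻¹⁵, 7.47×10⁻¹⁵, 0) N.
|a| = |F|/m = 8.635×10⁻¹⁵/9.109×10⁻³¹ ≈ 9.48×10¹⁵ m/s².

|a| ≈ 9.48×10¹⁵ m/s²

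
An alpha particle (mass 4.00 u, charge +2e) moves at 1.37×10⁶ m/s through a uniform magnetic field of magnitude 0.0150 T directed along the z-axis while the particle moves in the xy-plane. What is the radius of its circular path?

The magnetic force provides the centripetal force: |q|vB = mv²/r.
r = mv/(|q|B) = (6.644×10⁻²⁷)(1.37×10⁶)/((3.204×10⁻¹⁹)(0.0150)) ≈ 1.89 m.

r ≈ 1.89 m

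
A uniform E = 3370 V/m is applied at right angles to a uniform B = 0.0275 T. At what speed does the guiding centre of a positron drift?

v_d ≈ 1.23×10⁵ m/s

The steady drift has the magnetic force balancing the electric force, so v_d = E/B.
v_d = 3370/0.0275 = 1.23×10⁵ m/s.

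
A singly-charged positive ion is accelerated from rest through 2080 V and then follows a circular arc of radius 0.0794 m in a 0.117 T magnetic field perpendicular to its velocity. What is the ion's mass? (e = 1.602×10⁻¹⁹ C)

Combine |q|V = ½mv² and r = mv/(|q|B): eliminate v to get m = qB²r²/(2V).
m = (1.602×10⁻¹⁹)(0.117)²(0.0794)²/(2·2080) ≈ 3.32×10⁻²⁷ kg.

m ≈ 3.32×10⁻²⁷ kg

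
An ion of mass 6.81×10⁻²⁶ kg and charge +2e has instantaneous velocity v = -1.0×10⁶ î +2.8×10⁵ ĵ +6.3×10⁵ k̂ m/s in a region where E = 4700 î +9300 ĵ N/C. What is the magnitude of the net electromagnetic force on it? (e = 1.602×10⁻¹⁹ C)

|F| ≈ 3.34×10⁻¹⁵ N

Only an electric field acts, so F = qE = (3.204×10⁻¹⁹ C)·(4700, 9300, 0) = (1.51×10⁻¹⁵, 2.98×10⁻¹⁵, 0) N.
|F| = 3.34×10⁻¹⁵ N.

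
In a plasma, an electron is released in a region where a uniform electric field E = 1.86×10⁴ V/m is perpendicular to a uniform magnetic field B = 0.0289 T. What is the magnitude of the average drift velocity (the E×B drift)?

The E×B drift speed is v_d = E/B.
v_d = 1.86×10⁴/0.0289 = 6.44×10⁵ m/s.

v_d ≈ 6.44×10⁵ m/s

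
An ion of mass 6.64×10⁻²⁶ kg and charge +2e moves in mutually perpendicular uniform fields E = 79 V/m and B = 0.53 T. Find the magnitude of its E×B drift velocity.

The steady drift has the magnetic force balancing the electric force, so v_d = E/B.
v_d = 79/0.53 = 150 m/s.

v_d ≈ 150 m/s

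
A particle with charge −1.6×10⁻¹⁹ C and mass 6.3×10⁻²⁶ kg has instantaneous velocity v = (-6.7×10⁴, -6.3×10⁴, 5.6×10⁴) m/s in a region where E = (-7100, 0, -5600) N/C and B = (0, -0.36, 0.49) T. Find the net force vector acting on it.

F ≈ (2.85×10⁻¹⁵, -5.25×10⁻¹⁵, -2.96×10⁻¹⁵) N

v×B = (-1.07×10⁴, 3.28×10⁴, 2.41×10⁴) N/C.
E + v×B = (-1.78×10⁴, 3.28×10⁴, 1.85×10⁴) N/C.
F = q(E + v×B) = (−1.6×10⁻¹⁹ C)·(-1.78×10⁴, 3.28×10⁴, 1.85×10⁴) = (2.85×10⁻¹⁵, -5.25×10⁻¹⁵, -2.96×10⁻¹⁵) N.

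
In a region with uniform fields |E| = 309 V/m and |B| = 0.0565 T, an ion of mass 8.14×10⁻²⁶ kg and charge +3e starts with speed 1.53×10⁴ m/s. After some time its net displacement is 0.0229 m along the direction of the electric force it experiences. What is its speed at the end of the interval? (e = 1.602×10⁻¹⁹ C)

v_f ≈ 1.78×10⁴ m/s

B does no work; ΔKE = |q|E d.
½mv_f² = ½mv₀² + |q|Ed = ½(8.14×10⁻²⁶)(1.53×10⁴)² + (4.806×10⁻¹⁹)(309)(0.0229) ≈ 9.527×10⁻¹⁸ J + 3.401×10⁻¹⁸ J ≈ 1.293×10⁻¹⁷ J.
v_f = √(2·1.293×10⁻¹⁷/8.14×10⁻²⁶) ≈ 1.78×10⁴ m/s.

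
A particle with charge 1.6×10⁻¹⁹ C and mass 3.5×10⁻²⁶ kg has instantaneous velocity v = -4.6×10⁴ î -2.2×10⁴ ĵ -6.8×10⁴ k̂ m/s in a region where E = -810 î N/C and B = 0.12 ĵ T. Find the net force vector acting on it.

v×B = (8160, 0, -5520) N/C.
E + v×B = (7350, 0, -5520) N/C.
F = q(E + v×B) = (1.6×10⁻¹⁹ C)·(7350, 0, -5520) = (1.18×10⁻¹⁵, 0, -8.83×10⁻¹⁶) N.

F ≈ (1.18×10⁻¹⁵, 0, -8.83×10⁻¹⁶) N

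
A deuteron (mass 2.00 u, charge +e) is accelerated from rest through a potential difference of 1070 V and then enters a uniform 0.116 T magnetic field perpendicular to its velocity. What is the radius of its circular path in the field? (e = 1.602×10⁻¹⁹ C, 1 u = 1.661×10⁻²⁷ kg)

r ≈ 0.0574 m

Acceleration: |q|V = ½mv² ⇒ v = √(2|q|V/m) = √(2·1.602×10⁻¹⁹·1070/3.322×10⁻²⁷) ≈ 3.212×10⁵ m/s.
In the field: r = mv/(|q|B) = (3.322×10⁻²⁷)(3.212×10⁵)/((1.602×10⁻¹⁹)(0.116)) ≈ 0.0574 m.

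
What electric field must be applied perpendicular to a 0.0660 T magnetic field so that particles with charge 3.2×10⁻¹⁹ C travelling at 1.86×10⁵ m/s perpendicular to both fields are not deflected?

E = 1.23×10⁴ V/m

For straight-line motion qE = qvB, so E = vB.
E = 1.86×10⁵ × 0.0660 = 1.23×10⁴ V/m.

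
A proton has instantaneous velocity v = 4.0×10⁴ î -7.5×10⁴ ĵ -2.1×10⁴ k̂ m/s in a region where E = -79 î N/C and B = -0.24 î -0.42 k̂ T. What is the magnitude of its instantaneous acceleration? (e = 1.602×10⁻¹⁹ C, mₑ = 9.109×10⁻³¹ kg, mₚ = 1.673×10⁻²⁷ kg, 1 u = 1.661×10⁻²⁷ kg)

v×B = (3.15×10⁴, 2.18×10⁴, -1.80×10⁴) N/C.
E + v×B = (3.14×10⁴, 2.18×10⁴, -1.80×10⁴) N/C.
F = q(E + v×B) = (1.602×10⁻¹⁹ C)·(3.14×10⁴, 2.18×10⁴, -1.80×10⁴) = (5.03×10⁻¹⁵, 3.50×10⁻¹⁵, -2.88×10⁻¹⁵) N.
|a| = |F|/m = 6.775×10⁻¹⁵/1.673×10⁻²⁷ ≈ 4.05×10¹² m/s².

|a| ≈ 4.05×10¹² m/s²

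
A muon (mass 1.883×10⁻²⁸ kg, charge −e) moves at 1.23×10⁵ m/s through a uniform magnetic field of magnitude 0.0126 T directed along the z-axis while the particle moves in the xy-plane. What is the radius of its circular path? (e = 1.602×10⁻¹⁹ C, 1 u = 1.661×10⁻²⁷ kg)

The magnetic force provides the centripetal force: |q|vB = mv²/r.
r = mv/(|q|B) = (1.883×10⁻²⁸)(1.23×10⁵)/((1.602×10⁻¹⁹)(0.0126)) ≈ 0.0115 m.

r ≈ 0.0115 m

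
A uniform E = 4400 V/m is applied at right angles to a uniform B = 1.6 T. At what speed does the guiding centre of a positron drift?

v_d ≈ 2800 m/s

The E×B drift speed is v_d = E/B.
v_d = 4400/1.6 = 2800 m/s.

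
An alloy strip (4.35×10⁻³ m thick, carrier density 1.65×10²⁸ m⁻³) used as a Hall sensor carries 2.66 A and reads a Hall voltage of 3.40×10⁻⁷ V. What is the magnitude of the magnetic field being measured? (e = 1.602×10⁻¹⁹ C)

B ≈ 1.47 T

From V_H = IB/(n e t), B = V_H n e t / I.
B = (3.40×10⁻⁷)(1.65×10²⁸)(1.602×10⁻¹⁹)(4.35×10⁻³)/2.66 ≈ 1.47 T.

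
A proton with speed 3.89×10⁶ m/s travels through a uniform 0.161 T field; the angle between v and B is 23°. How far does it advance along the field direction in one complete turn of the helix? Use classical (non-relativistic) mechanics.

p ≈ 1.46 m

v∥ = v cosθ = 3.89×10⁶·cos23° ≈ 3.581×10⁶ m/s.
T = 2πm/(|q|B) = 2π(1.673×10⁻²⁷)/((1.602×10⁻¹⁹)(0.161)) ≈ 4.076×10⁻⁷ s.
pitch = v∥ T = (3.581×10⁶)(4.076×10⁻⁷) ≈ 1.46 m.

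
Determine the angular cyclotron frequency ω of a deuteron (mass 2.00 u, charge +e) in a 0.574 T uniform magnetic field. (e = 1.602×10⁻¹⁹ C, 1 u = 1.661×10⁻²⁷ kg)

ω ≈ 2.77×10⁷ rad/s

ω = |q|B/m.
ω = (1.602×10⁻¹⁹)(0.574)/3.322×10⁻²⁷ ≈ 2.77×10⁷ rad/s.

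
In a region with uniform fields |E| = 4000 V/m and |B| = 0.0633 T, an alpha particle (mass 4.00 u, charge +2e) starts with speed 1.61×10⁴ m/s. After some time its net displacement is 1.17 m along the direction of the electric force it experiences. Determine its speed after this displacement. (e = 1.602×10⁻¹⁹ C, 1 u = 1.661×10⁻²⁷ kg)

v_f ≈ 6.72×10⁵ m/s

B does no work; ΔKE = |q|E d.
½mv_f² = ½mv₀² + |q|Ed = ½(6.644×10⁻²⁷)(1.61×10⁴)² + (3.204×10⁻¹⁹)(4000)(1.17) ≈ 8.611×10⁻¹⁹ J + 1.499×10⁻¹⁵ J ≈ 1.500×10⁻¹⁵ J.
v_f = √(2·1.500×10⁻¹⁵/6.644×10⁻²⁷) ≈ 6.72×10⁵ m/s.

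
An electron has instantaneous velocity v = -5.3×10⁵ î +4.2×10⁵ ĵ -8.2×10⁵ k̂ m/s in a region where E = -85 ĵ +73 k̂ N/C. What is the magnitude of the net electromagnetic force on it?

|F| ≈ 1.79×10⁻¹⁷ N

Only an electric field acts, so F = qE = (−1.602×10⁻¹⁹ C)·(0, -85.0, 73.0) = (0, 1.36×10⁻¹⁷, -1.17×10⁻¹⁷) N.
|F| = 1.79×10⁻¹⁷ N.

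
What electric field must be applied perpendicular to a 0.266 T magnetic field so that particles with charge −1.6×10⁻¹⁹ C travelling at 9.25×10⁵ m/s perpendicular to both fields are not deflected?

E = 2.46×10⁵ V/m

For straight-line motion qE = qvB, so E = vB.
E = 9.25×10⁵ × 0.266 = 2.46×10⁵ V/m.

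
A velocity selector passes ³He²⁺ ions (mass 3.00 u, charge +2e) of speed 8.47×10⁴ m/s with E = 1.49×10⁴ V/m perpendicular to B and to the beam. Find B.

B = 0.176 T

Balance of forces in the selector: qE = qvB ⇒ B = E/v.
B = 1.49×10⁴/8.47×10⁴ = 0.176 T.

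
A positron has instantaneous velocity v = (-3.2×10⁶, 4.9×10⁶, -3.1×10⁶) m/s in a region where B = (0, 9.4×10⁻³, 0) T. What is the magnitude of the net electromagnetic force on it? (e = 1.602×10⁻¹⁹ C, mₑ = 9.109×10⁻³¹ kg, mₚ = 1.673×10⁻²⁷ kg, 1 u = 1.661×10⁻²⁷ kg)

v×B = (2.91×10⁴, 0, -3.01×10⁴) N/C.
F = q v×B = (1.602×10⁻¹⁹ C)·(2.91×10⁴, 0, -3.01×10⁴) = (4.67×10⁻¹⁵, 0, -4.82×10⁻¹⁵) N.
|F| = 6.71×10⁻¹⁵ N.

|F| ≈ 6.71×10⁻¹⁵ N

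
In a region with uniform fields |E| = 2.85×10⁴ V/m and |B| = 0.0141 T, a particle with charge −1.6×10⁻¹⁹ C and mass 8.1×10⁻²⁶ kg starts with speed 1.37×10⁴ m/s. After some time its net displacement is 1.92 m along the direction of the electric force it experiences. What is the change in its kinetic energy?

ΔKE ≈ 8.76×10⁻¹⁵ J

The magnetic force is always ⟂ v and does no work; only the electric force changes KE.
ΔKE = F_E · d = |q|E d = (1.6×10⁻¹⁹)(2.85×10⁴)(1.92) ≈ 8.76×10⁻¹⁵ J.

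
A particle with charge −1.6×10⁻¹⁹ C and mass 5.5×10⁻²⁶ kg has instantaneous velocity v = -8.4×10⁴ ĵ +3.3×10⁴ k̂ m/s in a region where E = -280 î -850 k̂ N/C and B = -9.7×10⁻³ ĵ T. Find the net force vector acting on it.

F ≈ (-6.42×10⁻¹⁸, 0, 1.36×10⁻¹⁶) N

v×B = (320, 0, 0) N/C.
E + v×B = (40.1, 0, -850) N/C.
F = q(E + v×B) = (−1.6×10⁻¹⁹ C)·(40.1, 0, -850) = (-6.42×10⁻¹⁸, 0, 1.36×10⁻¹⁶) N.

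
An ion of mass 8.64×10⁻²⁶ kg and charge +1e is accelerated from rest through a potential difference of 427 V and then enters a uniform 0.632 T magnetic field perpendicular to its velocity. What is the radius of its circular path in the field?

r ≈ 0.0340 m

Acceleration: |q|V = ½mv² ⇒ v = √(2|q|V/m) = √(2·1.602×10⁻¹⁹·427/8.64×10⁻²⁶) ≈ 3.979×10⁴ m/s.
In the field: r = mv/(|q|B) = (8.64×10⁻²⁶)(3.979×10⁴)/((1.602×10⁻¹⁹)(0.632)) ≈ 0.0340 m.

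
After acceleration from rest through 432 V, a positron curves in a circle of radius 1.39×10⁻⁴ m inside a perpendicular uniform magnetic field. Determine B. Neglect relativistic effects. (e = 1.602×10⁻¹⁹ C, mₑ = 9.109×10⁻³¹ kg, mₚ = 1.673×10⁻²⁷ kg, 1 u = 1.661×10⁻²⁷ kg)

v = √(2|q|V/m) = √(2·1.602×10⁻¹⁹·432/9.109×10⁻³¹) ≈ 1.233×10⁷ m/s.
B = mv/(|q|r) = (9.109×10⁻³¹)(1.233×10⁷)/((1.602×10⁻¹⁹)(1.39×10⁻⁴)) ≈ 0.504 T.

B ≈ 0.504 T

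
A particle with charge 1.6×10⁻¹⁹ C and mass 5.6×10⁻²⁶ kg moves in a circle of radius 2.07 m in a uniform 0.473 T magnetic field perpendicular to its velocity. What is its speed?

v ≈ 2.80×10⁶ m/s

From |q|vB = mv²/r, v = |q|Br/m.
v = (1.6×10⁻¹⁹)(0.473)(2.07)/5.6×10⁻²⁶ ≈ 2.80×10⁶ m/s.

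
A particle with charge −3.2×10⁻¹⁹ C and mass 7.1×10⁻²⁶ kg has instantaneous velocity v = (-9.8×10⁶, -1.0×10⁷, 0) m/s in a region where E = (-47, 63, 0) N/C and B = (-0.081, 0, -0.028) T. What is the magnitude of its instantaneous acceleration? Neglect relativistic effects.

|a| ≈ 4.06×10¹² m/s²

v×B = (2.80×10⁵, -2.74×10⁵, -8.10×10⁵) N/C.
E + v×B = (2.80×10⁵, -2.74×10⁵, -8.10×10⁵) N/C.
F = q(E + v×B) = (−3.2×10⁻¹⁹ C)·(2.80×10⁵, -2.74×10⁵, -8.10×10⁵) = (-8.96×10⁻¹⁴, 8.78×10⁻¹⁴, 2.59×10⁻¹³) N.
|a| = |F|/m = 2.880×10⁻¹³/7.1×10⁻²⁶ ≈ 4.06×10¹² m/s².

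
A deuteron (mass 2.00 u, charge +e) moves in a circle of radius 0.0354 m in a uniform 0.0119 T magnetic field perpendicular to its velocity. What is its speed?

v ≈ 2.03×10⁴ m/s

From |q|vB = mv²/r, v = |q|Br/m.
v = (1.602×10⁻¹⁹)(0.0119)(0.0354)/3.322×10⁻²⁷ ≈ 2.03×10⁴ m/s.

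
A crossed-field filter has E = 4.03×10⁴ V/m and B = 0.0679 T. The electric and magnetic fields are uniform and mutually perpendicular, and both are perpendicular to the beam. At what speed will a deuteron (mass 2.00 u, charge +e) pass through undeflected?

For undeflected motion the electric and magnetic forces balance: qE = qvB.
v = E/B = 4.03×10⁴/0.0679 = 5.94×10⁵ m/s.

v = 5.94×10⁵ m/s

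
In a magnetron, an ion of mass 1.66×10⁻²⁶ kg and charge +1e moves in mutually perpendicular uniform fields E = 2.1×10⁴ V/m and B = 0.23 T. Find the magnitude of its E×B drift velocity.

v_d ≈ 9.1×10⁴ m/s

The steady drift has the magnetic force balancing the electric force, so v_d = E/B.
v_d = 2.1×10⁴/0.23 = 9.1×10⁴ m/s.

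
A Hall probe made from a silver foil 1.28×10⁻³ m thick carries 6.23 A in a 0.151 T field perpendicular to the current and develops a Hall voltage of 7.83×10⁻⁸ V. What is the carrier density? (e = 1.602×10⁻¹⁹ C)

n ≈ 5.86×10²⁸ m⁻³

From V_H = IB/(n e t), n = IB/(V_H e t).
n = (6.23)(0.151)/((7.83×10⁻⁸)(1.602×10⁻¹⁹)(1.28×10⁻³)) ≈ 5.86×10²⁸ m⁻³.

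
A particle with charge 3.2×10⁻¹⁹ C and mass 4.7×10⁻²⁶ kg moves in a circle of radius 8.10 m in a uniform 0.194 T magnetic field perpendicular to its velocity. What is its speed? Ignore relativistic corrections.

v ≈ 1.07×10⁷ m/s

From |q|vB = mv²/r, v = |q|Br/m.
v = (3.2×10⁻¹⁹)(0.194)(8.10)/4.7×10⁻²⁶ ≈ 1.07×10⁷ m/s.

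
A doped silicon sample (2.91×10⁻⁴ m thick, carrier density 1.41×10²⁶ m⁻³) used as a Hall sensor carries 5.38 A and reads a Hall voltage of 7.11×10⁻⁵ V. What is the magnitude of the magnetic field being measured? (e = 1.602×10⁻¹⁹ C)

From V_H = IB/(n e t), B = V_H n e t / I.
B = (7.11×10⁻⁵)(1.41×10²⁶)(1.602×10⁻¹⁹)(2.91×10⁻⁴)/5.38 ≈ 0.0869 T.

B ≈ 0.0869 T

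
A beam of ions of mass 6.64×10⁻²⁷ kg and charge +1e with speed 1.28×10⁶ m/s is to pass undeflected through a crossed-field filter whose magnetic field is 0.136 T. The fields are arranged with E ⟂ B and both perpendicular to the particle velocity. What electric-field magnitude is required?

For straight-line motion qE = qvB, so E = vB.
E = 1.28×10⁶ × 0.136 = 1.74×10⁵ V/m.

E = 1.74×10⁵ V/m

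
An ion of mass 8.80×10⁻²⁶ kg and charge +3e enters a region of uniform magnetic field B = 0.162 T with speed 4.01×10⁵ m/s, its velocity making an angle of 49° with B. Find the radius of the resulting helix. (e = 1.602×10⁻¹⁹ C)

r ≈ 0.342 m

v⊥ = v sinθ = 4.01×10⁵·sin49° ≈ 3.026×10⁵ m/s.
r = m v⊥/(|q|B) = (8.80×10⁻²⁶)(3.026×10⁵)/((4.806×10⁻¹⁹)(0.162)) ≈ 0.342 m.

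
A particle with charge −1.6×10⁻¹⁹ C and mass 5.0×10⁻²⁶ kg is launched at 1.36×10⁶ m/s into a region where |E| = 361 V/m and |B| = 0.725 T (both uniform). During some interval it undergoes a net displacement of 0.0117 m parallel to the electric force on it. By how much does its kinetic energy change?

The magnetic force is always ⟂ v and does no work; only the electric force changes KE.
ΔKE = F_E · d = |q|E d = (1.6×10⁻¹⁹)(361)(0.0117) ≈ 6.76×10⁻¹⁹ J.

ΔKE ≈ 6.76×10⁻¹⁹ J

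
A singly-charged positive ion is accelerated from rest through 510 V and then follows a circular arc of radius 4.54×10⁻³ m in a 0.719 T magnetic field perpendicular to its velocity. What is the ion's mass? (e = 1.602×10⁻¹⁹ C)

Combine |q|V = ½mv² and r = mv/(|q|B): eliminate v to get m = qB²r²/(2V).
m = (1.602×10⁻¹⁹)(0.719)²(4.54×10⁻³)²/(2·510) ≈ 1.67×10⁻²⁷ kg.

m ≈ 1.67×10⁻²⁷ kg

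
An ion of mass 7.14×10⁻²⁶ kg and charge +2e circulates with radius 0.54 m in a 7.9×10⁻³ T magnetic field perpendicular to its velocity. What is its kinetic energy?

v = |q|Br/m, then KE = ½mv² = (qBr)²/(2m).
v = (3.204×10⁻¹⁹)(7.9×10⁻³)(0.54)/7.14×10⁻²⁶ ≈ 1.914×10⁴ m/s.
KE = ½(7.14×10⁻²⁶)(1.914×10⁴)² ≈ 1.3×10⁻¹⁷ J.

KE ≈ 1.3×10⁻¹⁷ J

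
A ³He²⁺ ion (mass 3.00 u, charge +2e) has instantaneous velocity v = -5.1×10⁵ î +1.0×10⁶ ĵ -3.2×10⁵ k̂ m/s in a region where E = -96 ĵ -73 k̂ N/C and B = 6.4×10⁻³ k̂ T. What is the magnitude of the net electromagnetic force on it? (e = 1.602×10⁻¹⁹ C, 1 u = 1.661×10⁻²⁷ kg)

|F| ≈ 2.29×10⁻¹⁵ N

v×B = (6400, 3260, 0) N/C.
E + v×B = (6400, 3170, -73.0) N/C.
F = q(E + v×B) = (3.204×10⁻¹⁹ C)·(6400, 3170, -73.0) = (2.05×10⁻¹⁵, 1.02×10⁻¹⁵, -2.34×10⁻¹⁷) N.
|F| = 2.29×10⁻¹⁵ N.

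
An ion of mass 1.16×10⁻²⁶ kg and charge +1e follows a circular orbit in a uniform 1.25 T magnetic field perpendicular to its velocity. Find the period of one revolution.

T ≈ 3.64×10⁻⁷ s

The cyclotron period depends only on m, q, B: T = 2πm/(|q|B).
T = 2π(1.16×10⁻²⁶)/((1.602×10⁻¹⁹)(1.25)) ≈ 3.64×10⁻⁷ s.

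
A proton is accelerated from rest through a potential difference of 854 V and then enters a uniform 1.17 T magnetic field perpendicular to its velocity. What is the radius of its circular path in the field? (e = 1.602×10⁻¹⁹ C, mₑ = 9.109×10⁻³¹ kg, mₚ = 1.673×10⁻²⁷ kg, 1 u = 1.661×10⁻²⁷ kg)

r ≈ 3.61×10⁻³ m

Acceleration: |q|V = ½mv² ⇒ v = √(2|q|V/m) = √(2·1.602×10⁻¹⁹·854/1.673×10⁻²⁷) ≈ 4.044×10⁵ m/s.
In the field: r = mv/(|q|B) = (1.673×10⁻²⁷)(4.044×10⁵)/((1.602×10⁻¹⁹)(1.17)) ≈ 3.61×10⁻³ m.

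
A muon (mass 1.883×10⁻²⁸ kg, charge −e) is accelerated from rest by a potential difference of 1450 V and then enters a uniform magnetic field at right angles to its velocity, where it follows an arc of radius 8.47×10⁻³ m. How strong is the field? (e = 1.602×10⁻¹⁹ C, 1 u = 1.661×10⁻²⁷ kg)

v = √(2|q|V/m) = √(2·1.602×10⁻¹⁹·1450/1.883×10⁻²⁸) ≈ 1.571×10⁶ m/s.
B = mv/(|q|r) = (1.883×10⁻²⁸)(1.571×10⁶)/((1.602×10⁻¹⁹)(8.47×10⁻³)) ≈ 0.218 T.

B ≈ 0.218 T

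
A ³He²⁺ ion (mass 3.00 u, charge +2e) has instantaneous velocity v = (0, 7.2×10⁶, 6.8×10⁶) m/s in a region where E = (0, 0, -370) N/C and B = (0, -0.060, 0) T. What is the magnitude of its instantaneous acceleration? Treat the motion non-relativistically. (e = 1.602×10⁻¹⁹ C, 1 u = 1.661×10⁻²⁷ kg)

v×B = (4.08×10⁵, 0, 0) N/C.
E + v×B = (4.08×10⁵, 0, -370) N/C.
F = q(E + v×B) = (3.204×10⁻¹⁹ C)·(4.08×10⁵, 0, -370) = (1.31×10⁻¹³, 0, -1.19×10⁻¹⁶) N.
|a| = |F|/m = 1.307×10⁻¹³/4.983×10⁻²⁷ ≈ 2.62×10¹³ m/s².

|a| ≈ 2.62×10¹³ m/s²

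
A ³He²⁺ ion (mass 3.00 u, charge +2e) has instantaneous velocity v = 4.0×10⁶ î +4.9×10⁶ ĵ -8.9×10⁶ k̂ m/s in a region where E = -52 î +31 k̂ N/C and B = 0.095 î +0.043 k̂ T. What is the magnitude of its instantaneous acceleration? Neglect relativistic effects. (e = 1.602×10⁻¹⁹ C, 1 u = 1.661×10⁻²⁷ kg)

|a| ≈ 7.32×10¹³ m/s²

v×B = (2.11×10⁵, -1.02×10⁶, -4.66×10⁵) N/C.
E + v×B = (2.11×10⁵, -1.02×10⁶, -4.65×10⁵) N/C.
F = q(E + v×B) = (3.204×10⁻¹⁹ C)·(2.11×10⁵, -1.02×10⁶, -4.65×10⁵) = (6.75×10⁻¹⁴, -3.26×10⁻¹³, -1.49×10⁻¹³) N.
|a| = |F|/m = 3.648×10⁻¹³/4.983×10⁻²⁷ ≈ 7.32×10¹³ m/s².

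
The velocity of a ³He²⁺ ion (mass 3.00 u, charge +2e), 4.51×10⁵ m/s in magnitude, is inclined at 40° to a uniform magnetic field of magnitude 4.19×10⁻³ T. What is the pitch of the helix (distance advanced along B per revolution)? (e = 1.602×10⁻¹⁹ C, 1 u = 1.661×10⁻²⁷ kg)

p ≈ 8.06 m

v∥ = v cosθ = 4.51×10⁵·cos40° ≈ 3.455×10⁵ m/s.
T = 2πm/(|q|B) = 2π(4.983×10⁻²⁷)/((3.204×10⁻¹⁹)(4.19×10⁻³)) ≈ 2.332×10⁻⁵ s.
pitch = v∥ T = (3.455×10⁵)(2.332×10⁻⁵) ≈ 8.06 m.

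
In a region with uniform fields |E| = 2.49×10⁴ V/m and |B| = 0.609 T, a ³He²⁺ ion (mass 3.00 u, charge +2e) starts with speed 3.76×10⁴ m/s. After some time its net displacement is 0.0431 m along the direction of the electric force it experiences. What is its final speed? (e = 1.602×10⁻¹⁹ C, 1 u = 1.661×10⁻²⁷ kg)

B does no work; ΔKE = |q|E d.
½mv_f² = ½mv₀² + |q|Ed = ½(4.983×10⁻²⁷)(3.76×10⁴)² + (3.204×10⁻¹⁹)(2.49×10⁴)(0.0431) ≈ 3.522×10⁻¹⁸ J + 3.439×10⁻¹⁶ J ≈ 3.474×10⁻¹⁶ J.
v_f = √(2·3.474×10⁻¹⁶/4.983×10⁻²⁷) ≈ 3.73×10⁵ m/s.

v_f ≈ 3.73×10⁵ m/s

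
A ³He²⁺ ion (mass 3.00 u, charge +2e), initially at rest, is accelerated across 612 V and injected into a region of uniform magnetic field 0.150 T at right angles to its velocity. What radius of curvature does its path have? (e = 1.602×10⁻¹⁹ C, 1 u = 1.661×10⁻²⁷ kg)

Acceleration: |q|V = ½mv² ⇒ v = √(2|q|V/m) = √(2·3.204×10⁻¹⁹·612/4.983×10⁻²⁷) ≈ 2.805×10⁵ m/s.
In the field: r = mv/(|q|B) = (4.983×10⁻²⁷)(2.805×10⁵)/((3.204×10⁻¹⁹)(0.150)) ≈ 0.0291 m.

r ≈ 0.0291 m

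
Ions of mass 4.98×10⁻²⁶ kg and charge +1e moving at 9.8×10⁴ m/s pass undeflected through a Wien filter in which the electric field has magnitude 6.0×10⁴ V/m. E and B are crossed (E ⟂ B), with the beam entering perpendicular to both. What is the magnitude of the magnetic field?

B = 0.61 T

Balance of forces in the selector: qE = qvB ⇒ B = E/v.
B = 6.0×10⁴/9.8×10⁴ = 0.61 T.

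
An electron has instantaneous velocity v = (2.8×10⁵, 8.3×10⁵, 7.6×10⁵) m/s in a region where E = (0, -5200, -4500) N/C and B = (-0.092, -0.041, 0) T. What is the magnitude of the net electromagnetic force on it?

|F| ≈ 1.62×10⁻¹⁴ N

v×B = (3.12×10⁴, -6.99×10⁴, 6.49×10⁴) N/C.
E + v×B = (3.12×10⁴, -7.51×10⁴, 6.04×10⁴) N/C.
F = q(E + v×B) = (−1.602×10⁻¹⁹ C)·(3.12×10⁴, -7.51×10⁴, 6.04×10⁴) = (-4.99×10⁻¹⁵, 1.20×10⁻¹⁴, -9.67×10⁻¹⁵) N.
|F| = 1.62×10⁻¹⁴ N.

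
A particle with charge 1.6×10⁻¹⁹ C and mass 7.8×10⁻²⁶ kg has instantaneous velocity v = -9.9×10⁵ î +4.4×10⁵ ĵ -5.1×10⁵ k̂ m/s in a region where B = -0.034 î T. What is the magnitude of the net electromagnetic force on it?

v×B = (0, 1.73×10⁴, 1.50×10⁴) N/C.
F = q v×B = (1.6×10⁻¹⁹ C)·(0, 1.73×10⁴, 1.50×10⁴) = (0, 2.77×10⁻¹⁵, 2.39×10⁻¹⁵) N.
|F| = 3.66×10⁻¹⁵ N.

|F| ≈ 3.66×10⁻¹⁵ N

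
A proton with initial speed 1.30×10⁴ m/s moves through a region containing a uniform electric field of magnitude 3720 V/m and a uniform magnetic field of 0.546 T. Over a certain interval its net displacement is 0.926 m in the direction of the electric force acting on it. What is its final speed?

B does no work; ΔKE = |q|E d.
½mv_f² = ½mv₀² + |q|Ed = ½(1.673×10⁻²⁷)(1.30×10⁴)² + (1.602×10⁻¹⁹)(3720)(0.926) ≈ 1.414×10⁻¹⁹ J + 5.518×10⁻¹⁶ J ≈ 5.520×10⁻¹⁶ J.
v_f = √(2·5.520×10⁻¹⁶/1.673×10⁻²⁷) ≈ 8.12×10⁵ m/s.

v_f ≈ 8.12×10⁵ m/s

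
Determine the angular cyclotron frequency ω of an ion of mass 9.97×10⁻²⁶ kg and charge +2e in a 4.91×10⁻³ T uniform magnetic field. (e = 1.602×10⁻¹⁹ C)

ω = |q|B/m.
ω = (3.204×10⁻¹⁹)(4.91×10⁻³)/9.97×10⁻²⁶ ≈ 1.58×10⁴ rad/s.

ω ≈ 1.58×10⁴ rad/s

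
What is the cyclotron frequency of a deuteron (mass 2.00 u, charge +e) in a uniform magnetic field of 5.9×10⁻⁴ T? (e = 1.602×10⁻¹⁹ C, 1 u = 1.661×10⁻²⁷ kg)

f ≈ 4500 Hz

f = |q|B/(2πm).
f = (1.602×10⁻¹⁹)(5.9×10⁻⁴)/(2π·3.322×10⁻²⁷) ≈ 4500 Hz.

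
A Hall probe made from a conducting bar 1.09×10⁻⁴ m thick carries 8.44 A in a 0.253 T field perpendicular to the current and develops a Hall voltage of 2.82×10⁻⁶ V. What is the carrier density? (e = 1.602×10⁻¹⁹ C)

From V_H = IB/(n e t), n = IB/(V_H e t).
n = (8.44)(0.253)/((2.82×10⁻⁶)(1.602×10⁻¹⁹)(1.09×10⁻⁴)) ≈ 4.34×10²⁸ m⁻³.

n ≈ 4.34×10²⁸ m⁻³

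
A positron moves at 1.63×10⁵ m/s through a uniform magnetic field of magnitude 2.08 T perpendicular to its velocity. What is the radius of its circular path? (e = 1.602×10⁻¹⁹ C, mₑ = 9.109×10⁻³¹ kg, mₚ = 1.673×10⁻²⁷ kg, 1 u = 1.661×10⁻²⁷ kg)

The magnetic force provides the centripetal force: |q|vB = mv²/r.
r = mv/(|q|B) = (9.109×10⁻³¹)(1.63×10⁵)/((1.602×10⁻¹⁹)(2.08)) ≈ 4.46×10⁻⁷ m.

r ≈ 4.46×10⁻⁷ m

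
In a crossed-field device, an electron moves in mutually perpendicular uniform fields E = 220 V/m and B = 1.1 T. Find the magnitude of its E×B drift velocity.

v_d ≈ 200 m/s

The steady drift has the magnetic force balancing the electric force, so v_d = E/B.
v_d = 220/1.1 = 200 m/s.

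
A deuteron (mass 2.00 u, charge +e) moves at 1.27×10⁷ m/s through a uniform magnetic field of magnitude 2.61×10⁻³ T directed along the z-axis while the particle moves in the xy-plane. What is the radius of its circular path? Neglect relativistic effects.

r ≈ 101 m

The magnetic force provides the centripetal force: |q|vB = mv²/r.
r = mv/(|q|B) = (3.322×10⁻²⁷)(1.27×10⁷)/((1.602×10⁻¹⁹)(2.61×10⁻³)) ≈ 101 m.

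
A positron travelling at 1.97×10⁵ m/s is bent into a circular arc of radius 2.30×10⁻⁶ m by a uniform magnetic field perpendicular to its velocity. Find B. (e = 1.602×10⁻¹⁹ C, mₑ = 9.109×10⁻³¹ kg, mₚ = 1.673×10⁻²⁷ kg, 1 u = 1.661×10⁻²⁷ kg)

B ≈ 0.487 T

From |q|vB = mv²/r, B = mv/(|q|r).
B = (9.109×10⁻³¹)(1.97×10⁵)/((1.602×10⁻¹⁹)(2.30×10⁻⁶)) ≈ 0.487 T.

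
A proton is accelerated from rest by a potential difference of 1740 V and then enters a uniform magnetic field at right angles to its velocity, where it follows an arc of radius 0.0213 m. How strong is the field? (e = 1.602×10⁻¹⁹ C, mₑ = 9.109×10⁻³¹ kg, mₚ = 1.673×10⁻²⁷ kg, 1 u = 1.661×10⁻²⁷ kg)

v = √(2|q|V/m) = √(2·1.602×10⁻¹⁹·1740/1.673×10⁻²⁷) ≈ 5.773×10⁵ m/s.
B = mv/(|q|r) = (1.673×10⁻²⁷)(5.773×10⁵)/((1.602×10⁻¹⁹)(0.0213)) ≈ 0.283 T.

B ≈ 0.283 T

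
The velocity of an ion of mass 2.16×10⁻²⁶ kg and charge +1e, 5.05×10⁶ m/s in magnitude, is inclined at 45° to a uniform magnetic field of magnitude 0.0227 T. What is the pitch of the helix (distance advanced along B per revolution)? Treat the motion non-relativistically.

v∥ = v cosθ = 5.05×10⁶·cos45° ≈ 3.571×10⁶ m/s.
T = 2πm/(|q|B) = 2π(2.16×10⁻²⁶)/((1.602×10⁻¹⁹)(0.0227)) ≈ 3.732×10⁻⁵ s.
pitch = v∥ T = (3.571×10⁶)(3.732×10⁻⁵) ≈ 133 m.

p ≈ 133 m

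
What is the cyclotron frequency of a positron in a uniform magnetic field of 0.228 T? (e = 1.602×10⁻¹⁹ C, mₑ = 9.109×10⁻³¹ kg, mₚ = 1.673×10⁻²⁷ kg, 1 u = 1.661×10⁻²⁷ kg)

f ≈ 6.38×10⁹ Hz

f = |q|B/(2πm).
f = (1.602×10⁻¹⁹)(0.228)/(2π·9.109×10⁻³¹) ≈ 6.38×10⁹ Hz.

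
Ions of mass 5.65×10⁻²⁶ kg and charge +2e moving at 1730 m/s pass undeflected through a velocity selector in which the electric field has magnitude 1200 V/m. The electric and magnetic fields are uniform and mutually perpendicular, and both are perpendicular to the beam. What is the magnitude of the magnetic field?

Balance of forces in the selector: qE = qvB ⇒ B = E/v.
B = 1200/1730 = 0.694 T.

B = 0.694 T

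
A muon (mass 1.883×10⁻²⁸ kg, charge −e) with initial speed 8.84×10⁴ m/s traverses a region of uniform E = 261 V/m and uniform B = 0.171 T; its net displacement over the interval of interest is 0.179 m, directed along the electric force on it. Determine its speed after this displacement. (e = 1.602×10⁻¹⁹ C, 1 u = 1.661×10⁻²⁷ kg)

B does no work; ΔKE = |q|E d.
½mv_f² = ½mv₀² + |q|Ed = ½(1.883×10⁻²⁸)(8.84×10⁴)² + (1.602×10⁻¹⁹)(261)(0.179) ≈ 7.357×10⁻¹⁹ J + 7.484×10⁻¹⁸ J ≈ 8.220×10⁻¹⁸ J.
v_f = √(2·8.220×10⁻¹⁸/1.883×10⁻²⁸) ≈ 2.95×10⁵ m/s.

v_f ≈ 2.95×10⁵ m/s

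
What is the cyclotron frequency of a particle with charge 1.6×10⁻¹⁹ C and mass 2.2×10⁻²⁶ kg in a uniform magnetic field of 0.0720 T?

f ≈ 8.33×10⁴ Hz

f = |q|B/(2πm).
f = (1.6×10⁻¹⁹)(0.0720)/(2π·2.2×10⁻²⁶) ≈ 8.33×10⁴ Hz.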